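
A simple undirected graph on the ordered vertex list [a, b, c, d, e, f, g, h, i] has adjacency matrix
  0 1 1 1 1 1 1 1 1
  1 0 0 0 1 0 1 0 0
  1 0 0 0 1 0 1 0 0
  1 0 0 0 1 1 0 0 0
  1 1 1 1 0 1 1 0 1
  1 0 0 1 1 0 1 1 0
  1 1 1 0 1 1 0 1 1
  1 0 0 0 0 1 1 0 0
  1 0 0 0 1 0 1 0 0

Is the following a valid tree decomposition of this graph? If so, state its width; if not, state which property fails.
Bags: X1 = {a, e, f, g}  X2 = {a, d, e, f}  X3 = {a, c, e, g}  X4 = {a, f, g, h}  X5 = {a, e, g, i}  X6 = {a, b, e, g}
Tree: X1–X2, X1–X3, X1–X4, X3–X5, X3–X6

Yes; width 3.

Checking the three conditions: (i) the bags cover all of {a, b, c, d, e, f, g, h, i}; (ii) for each edge, some bag contains both endpoints; (iii) the bags containing any fixed vertex form a subtree. All hold, so the decomposition is valid with width 4 − 1 = 3.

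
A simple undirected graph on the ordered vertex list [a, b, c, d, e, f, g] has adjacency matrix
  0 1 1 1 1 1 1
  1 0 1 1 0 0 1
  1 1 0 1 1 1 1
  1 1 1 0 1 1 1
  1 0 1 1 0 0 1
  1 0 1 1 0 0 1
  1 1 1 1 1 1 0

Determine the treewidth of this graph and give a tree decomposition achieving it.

The largest bag has 5 vertices, giving width 4; this decomposition certifies tw(G) ≤ 4. Conversely, {a, c, d, e, g} is a clique of size 5, and the vertices of any clique must share a bag in every tree decomposition; so some bag has ≥ 5 vertices and tw(G) ≥ 4. Therefore the treewidth is 4.

Treewidth 4.
One such decomposition:
Bags: B1 = {a, b, c, d, g}  B2 = {a, c, d, f, g}  B3 = {a, c, d, e, g}
Tree: B1–B2, B2–B3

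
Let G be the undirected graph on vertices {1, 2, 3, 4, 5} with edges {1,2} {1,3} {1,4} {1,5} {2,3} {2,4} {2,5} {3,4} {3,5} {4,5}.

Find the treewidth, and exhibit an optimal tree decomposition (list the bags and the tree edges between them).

With just one bag of size 5, the width is 5 − 1 = 4, so tw(G) ≤ 4. For the lower bound, the 5 vertices {1, 2, 3, 4, 5} are pairwise adjacent, and any tree decomposition puts a clique entirely inside one bag — forcing width ≥ 4. Therefore the treewidth is 4.

Treewidth 4.
One such decomposition:
Bags: B1 = {1, 2, 3, 4, 5}
Tree: (single bag)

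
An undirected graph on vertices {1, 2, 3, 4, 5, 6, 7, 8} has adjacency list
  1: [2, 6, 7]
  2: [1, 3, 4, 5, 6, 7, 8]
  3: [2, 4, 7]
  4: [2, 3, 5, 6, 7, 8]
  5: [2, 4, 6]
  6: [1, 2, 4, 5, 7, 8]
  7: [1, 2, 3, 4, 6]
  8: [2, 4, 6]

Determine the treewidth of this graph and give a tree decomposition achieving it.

Each bag holds 4 vertices, so the decomposition has width 3, which upper-bounds the treewidth. For the lower bound, the 4 vertices {1, 2, 6, 7} are pairwise adjacent, and any tree decomposition puts a clique entirely inside one bag — forcing width ≥ 3. Therefore the treewidth is 3.

Treewidth 3.
One optimal decomposition is:
Bags: B1 = {2, 4, 5, 6}  B2 = {2, 4, 6, 7}  B3 = {2, 4, 6, 8}  B4 = {2, 3, 4, 7}  B5 = {1, 2, 6, 7}
Tree: B1–B2, B2–B3, B2–B4, B2–B5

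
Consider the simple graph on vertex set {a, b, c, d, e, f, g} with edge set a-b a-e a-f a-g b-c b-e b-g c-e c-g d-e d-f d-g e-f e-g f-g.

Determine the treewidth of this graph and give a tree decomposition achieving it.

Treewidth 3.
One such decomposition:
Bags: B1 = {a, e, f, g}  B2 = {a, b, e, g}  B3 = {b, c, e, g}  B4 = {d, e, f, g}
Tree: B1–B2, B2–B3, B1–B4

Each bag holds 4 vertices, so the decomposition has width 3, which upper-bounds the treewidth. For the lower bound, the 4 vertices {b, c, e, g} are pairwise adjacent, and any tree decomposition puts a clique entirely inside one bag — forcing width ≥ 3. Hence tw(G) = 3 exactly.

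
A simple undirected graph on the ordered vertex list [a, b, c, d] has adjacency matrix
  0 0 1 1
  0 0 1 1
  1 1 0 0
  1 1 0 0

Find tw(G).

2

A width-2 tree decomposition is:
Bags: B1 = {b, c, d}  B2 = {a, c, d}
Tree: B1–B2
The largest bag has 3 vertices, giving width 2; this decomposition certifies tw(G) ≤ 2. Since c–b–d–a–c is a cycle in G, G is not acyclic. Forests are exactly the graphs of treewidth ≤ 1, so tw(G) ≥ 2. Hence tw(G) = 2 exactly.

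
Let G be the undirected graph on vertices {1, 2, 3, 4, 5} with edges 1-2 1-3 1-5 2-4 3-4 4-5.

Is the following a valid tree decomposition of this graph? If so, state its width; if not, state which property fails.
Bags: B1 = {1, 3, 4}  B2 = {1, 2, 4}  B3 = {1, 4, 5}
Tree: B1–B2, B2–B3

Checking the three conditions: (i) the bags cover all of {1, 2, 3, 4, 5}; (ii) for each edge, some bag contains both endpoints; (iii) the bags containing any fixed vertex form a subtree. All hold, so the decomposition is valid with width 3 − 1 = 2.

Yes; width 2.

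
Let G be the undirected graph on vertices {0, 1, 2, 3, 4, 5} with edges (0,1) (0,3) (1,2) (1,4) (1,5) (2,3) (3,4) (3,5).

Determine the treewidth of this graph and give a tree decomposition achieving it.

Each bag holds 3 vertices, so the decomposition has width 2, which upper-bounds the treewidth. For the lower bound, G contains the cycle 4–3–5–1–4, so G is not a forest; only forests have treewidth ≤ 1, hence tw(G) ≥ 2. Hence tw(G) = 2 exactly.

Treewidth 2.
One such decomposition:
Bags: B1 = {1, 3, 4}  B2 = {1, 3, 5}  B3 = {1, 2, 3}  B4 = {0, 1, 3}
Tree: B1–B2, B2–B3, B3–B4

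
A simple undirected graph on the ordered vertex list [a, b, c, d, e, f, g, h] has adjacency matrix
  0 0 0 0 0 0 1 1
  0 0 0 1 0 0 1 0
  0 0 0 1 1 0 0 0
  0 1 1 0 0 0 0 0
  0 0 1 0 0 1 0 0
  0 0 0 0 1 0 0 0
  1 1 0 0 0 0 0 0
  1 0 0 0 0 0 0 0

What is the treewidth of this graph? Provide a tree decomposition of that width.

Each bag holds 2 vertices, so the decomposition has width 1, which upper-bounds the treewidth. G has an edge, so its treewidth is at least 1. The upper and lower bounds meet at 1, so that is the treewidth.

Treewidth 1.
One optimal decomposition is:
Bags: B1 = {e, f}  B2 = {c, e}  B3 = {c, d}  B4 = {b, d}  B5 = {b, g}  B6 = {a, g}  B7 = {a, h}
Tree: B1–B2, B2–B3, B3–B4, B4–B5, B5–B6, B6–B7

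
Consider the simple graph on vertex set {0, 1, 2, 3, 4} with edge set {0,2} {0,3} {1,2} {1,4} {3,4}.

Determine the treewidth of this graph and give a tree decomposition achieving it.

Each bag holds 3 vertices, so the decomposition has width 2, which upper-bounds the treewidth. For the lower bound, G contains the cycle 4–1–2–0–3–4, so G is not a forest; only forests have treewidth ≤ 1, hence tw(G) ≥ 2. Combining the bounds, tw(G) = 2.

Treewidth 2.
Bags: B1 = {1, 2, 4}  B2 = {0, 2, 4}  B3 = {0, 3, 4}
Tree: B1–B2, B2–B3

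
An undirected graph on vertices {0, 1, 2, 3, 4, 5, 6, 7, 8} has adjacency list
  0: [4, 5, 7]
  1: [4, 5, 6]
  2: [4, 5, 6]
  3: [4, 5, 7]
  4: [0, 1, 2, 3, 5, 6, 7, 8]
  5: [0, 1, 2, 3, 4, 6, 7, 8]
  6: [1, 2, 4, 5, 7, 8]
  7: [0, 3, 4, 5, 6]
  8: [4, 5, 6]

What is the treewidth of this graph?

3

A width-3 tree decomposition is:
Bags: B1 = {2, 4, 5, 6}  B2 = {4, 5, 6, 7}  B3 = {3, 4, 5, 7}  B4 = {0, 4, 5, 7}  B5 = {1, 4, 5, 6}  B6 = {4, 5, 6, 8}
Tree: B1–B2, B2–B3, B2–B4, B1–B5, B5–B6
Every bag has size at most 4, so the width is 4 − 1 = 3 and tw(G) ≤ 3. Conversely, {0, 4, 5, 7} is a clique of size 4, and the vertices of any clique must share a bag in every tree decomposition; so some bag has ≥ 4 vertices and tw(G) ≥ 3. Combining the bounds, tw(G) = 3.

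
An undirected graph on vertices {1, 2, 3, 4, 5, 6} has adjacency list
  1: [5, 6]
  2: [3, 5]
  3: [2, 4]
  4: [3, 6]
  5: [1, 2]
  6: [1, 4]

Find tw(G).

A width-2 tree decomposition is:
Bags: B1 = {3, 4, 6}  B2 = {1, 3, 6}  B3 = {1, 3, 5}  B4 = {2, 3, 5}
Tree: B1–B2, B2–B3, B3–B4
Every bag has size at most 3, so the width is 3 − 1 = 2 and tw(G) ≤ 2. Since 3–4–6–1–5–2–3 is a cycle in G, G is not acyclic. Forests are exactly the graphs of treewidth ≤ 1, so tw(G) ≥ 2. Hence tw(G) = 2 exactly.

2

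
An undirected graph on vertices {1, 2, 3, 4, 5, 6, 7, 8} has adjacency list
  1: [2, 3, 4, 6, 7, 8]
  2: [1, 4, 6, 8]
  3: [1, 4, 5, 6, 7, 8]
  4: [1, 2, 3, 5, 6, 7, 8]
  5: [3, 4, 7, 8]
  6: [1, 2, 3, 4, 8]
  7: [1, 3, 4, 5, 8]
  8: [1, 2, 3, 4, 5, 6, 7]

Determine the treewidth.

A width-4 tree decomposition is:
Bags: B1 = {1, 3, 4, 7, 8}  B2 = {1, 3, 4, 6, 8}  B3 = {1, 2, 4, 6, 8}  B4 = {3, 4, 5, 7, 8}
Tree: B1–B2, B2–B3, B1–B4
The largest bag has 5 vertices, giving width 4; this decomposition certifies tw(G) ≤ 4. Conversely, {1, 2, 4, 6, 8} is a clique of size 5, and the vertices of any clique must share a bag in every tree decomposition; so some bag has ≥ 5 vertices and tw(G) ≥ 4. Therefore the treewidth is 4.

4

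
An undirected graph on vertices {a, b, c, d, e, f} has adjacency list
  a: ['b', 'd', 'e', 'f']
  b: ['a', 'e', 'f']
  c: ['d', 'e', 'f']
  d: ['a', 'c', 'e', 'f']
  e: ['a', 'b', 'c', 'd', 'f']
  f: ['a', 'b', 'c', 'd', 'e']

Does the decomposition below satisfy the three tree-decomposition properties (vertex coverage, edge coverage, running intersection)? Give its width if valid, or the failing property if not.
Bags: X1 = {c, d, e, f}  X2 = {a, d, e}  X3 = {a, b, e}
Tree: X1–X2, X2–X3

No — edge (f,a) lies in no bag.

A tree decomposition must satisfy three properties: every vertex lies in some bag; for every edge, both endpoints lie together in some bag; and for every vertex, the bags containing it form a connected subtree. Here edge (f,a) lies in no bag, so the decomposition is invalid.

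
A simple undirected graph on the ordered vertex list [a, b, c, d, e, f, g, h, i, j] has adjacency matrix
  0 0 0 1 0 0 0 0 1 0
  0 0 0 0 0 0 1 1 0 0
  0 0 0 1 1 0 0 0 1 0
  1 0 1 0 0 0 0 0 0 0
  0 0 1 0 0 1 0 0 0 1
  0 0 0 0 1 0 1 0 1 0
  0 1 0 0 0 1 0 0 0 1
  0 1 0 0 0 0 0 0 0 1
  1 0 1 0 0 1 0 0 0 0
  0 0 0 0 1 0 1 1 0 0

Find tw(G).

2

A width-2 tree decomposition is:
Bags: B1 = {b, h, j}  B2 = {b, g, j}  B3 = {e, g, j}  B4 = {e, f, g}  B5 = {c, e, f}  B6 = {c, f, i}  B7 = {c, d, i}  B8 = {a, d, i}
Tree: B1–B2, B2–B3, B3–B4, B4–B5, B5–B6, B6–B7, B7–B8
Each bag holds 3 vertices, so the decomposition has width 2, which upper-bounds the treewidth. Since h–b–g–j–h is a cycle in G, G is not acyclic. Forests are exactly the graphs of treewidth ≤ 1, so tw(G) ≥ 2. Hence tw(G) = 2 exactly.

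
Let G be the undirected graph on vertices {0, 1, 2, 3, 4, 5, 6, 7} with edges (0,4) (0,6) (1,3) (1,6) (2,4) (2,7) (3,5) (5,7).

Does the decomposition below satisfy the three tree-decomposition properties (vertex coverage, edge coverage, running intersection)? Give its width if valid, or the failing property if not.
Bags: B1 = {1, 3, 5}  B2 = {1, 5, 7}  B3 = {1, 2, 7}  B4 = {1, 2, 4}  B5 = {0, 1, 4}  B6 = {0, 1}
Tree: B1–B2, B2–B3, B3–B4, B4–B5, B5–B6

No — vertex 6 appears in no bag.

A tree decomposition must satisfy three properties: every vertex lies in some bag; for every edge, both endpoints lie together in some bag; and for every vertex, the bags containing it form a connected subtree. Here vertex 6 appears in no bag, so the decomposition is invalid.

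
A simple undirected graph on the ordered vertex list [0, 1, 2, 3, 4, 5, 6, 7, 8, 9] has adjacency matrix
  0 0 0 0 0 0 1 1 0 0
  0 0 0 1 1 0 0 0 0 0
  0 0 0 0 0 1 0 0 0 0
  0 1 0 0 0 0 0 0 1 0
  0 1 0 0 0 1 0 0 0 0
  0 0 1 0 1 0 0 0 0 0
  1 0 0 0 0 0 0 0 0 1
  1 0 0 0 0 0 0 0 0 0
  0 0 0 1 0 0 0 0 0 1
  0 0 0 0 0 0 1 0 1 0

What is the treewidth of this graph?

1

A width-1 tree decomposition is:
Bags: B1 = {0, 7}  B2 = {0, 6}  B3 = {6, 9}  B4 = {8, 9}  B5 = {3, 8}  B6 = {1, 3}  B7 = {1, 4}  B8 = {4, 5}  B9 = {2, 5}
Tree: B1–B2, B2–B3, B3–B4, B4–B5, B5–B6, B6–B7, B7–B8, B8–B9
Each bag holds 2 vertices, so the decomposition has width 1, which upper-bounds the treewidth. Since G has at least one edge (e.g. 7–0), it is not an edgeless graph, so tw(G) ≥ 1. Combining the bounds, tw(G) = 1.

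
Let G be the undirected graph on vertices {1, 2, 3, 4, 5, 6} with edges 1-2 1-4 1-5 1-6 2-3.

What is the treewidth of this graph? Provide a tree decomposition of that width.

Every bag has size at most 2, so the width is 2 − 1 = 1 and tw(G) ≤ 1. Since G has at least one edge (e.g. 2–3), it is not an edgeless graph, so tw(G) ≥ 1. The upper and lower bounds meet at 1, so that is the treewidth.

Treewidth 1.
One optimal decomposition is:
Bags: B1 = {2, 3}  B2 = {1, 2}  B3 = {1, 6}  B4 = {1, 4}  B5 = {1, 5}
Tree: B1–B2, B2–B3, B2–B4, B4–B5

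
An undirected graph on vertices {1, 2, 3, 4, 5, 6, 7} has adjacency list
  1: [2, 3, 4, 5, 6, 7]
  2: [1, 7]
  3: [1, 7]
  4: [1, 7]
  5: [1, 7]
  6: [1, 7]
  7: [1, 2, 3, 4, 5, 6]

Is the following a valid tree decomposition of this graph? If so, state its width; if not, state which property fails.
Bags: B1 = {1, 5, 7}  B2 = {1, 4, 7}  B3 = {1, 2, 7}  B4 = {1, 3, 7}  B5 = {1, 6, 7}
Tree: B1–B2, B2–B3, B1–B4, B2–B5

Every vertex of G appears in some bag (union = {1, 2, 3, 4, 5, 6, 7}); every edge is covered by a bag; and for each vertex v the set of bags containing v is connected in the bag tree. The decomposition is therefore valid. The largest bag has 3 vertices, so the width is 2.

Yes; width 2.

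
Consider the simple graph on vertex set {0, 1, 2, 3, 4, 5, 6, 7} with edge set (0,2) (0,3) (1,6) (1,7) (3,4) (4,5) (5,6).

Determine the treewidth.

1

A width-1 tree decomposition is:
Bags: B1 = {0, 2}  B2 = {0, 3}  B3 = {3, 4}  B4 = {4, 5}  B5 = {5, 6}  B6 = {1, 6}  B7 = {1, 7}
Tree: B1–B2, B2–B3, B3–B4, B4–B5, B5–B6, B6–B7
The largest bag has 2 vertices, giving width 1; this decomposition certifies tw(G) ≤ 1. G has an edge, so its treewidth is at least 1. The upper and lower bounds meet at 1, so that is the treewidth.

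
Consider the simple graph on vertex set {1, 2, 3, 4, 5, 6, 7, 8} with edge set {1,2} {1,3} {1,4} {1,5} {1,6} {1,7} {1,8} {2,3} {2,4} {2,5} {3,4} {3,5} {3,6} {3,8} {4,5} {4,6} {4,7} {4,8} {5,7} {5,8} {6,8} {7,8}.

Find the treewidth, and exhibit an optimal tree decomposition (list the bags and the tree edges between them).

Treewidth 4.
Bags: B1 = {1, 3, 4, 6, 8}  B2 = {1, 3, 4, 5, 8}  B3 = {1, 2, 3, 4, 5}  B4 = {1, 4, 5, 7, 8}
Tree: B1–B2, B2–B3, B2–B4

Each bag holds 5 vertices, so the decomposition has width 4, which upper-bounds the treewidth. On the other hand G contains the 5-clique {1, 3, 4, 5, 8}. A clique must lie in a single bag of any decomposition, so no decomposition can have width below 4. The upper and lower bounds meet at 4, so that is the treewidth.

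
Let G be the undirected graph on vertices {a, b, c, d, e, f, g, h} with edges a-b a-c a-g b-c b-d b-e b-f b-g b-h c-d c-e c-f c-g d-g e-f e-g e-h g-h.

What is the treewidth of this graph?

3

A width-3 tree decomposition is:
Bags: B1 = {b, c, e, g}  B2 = {b, e, g, h}  B3 = {a, b, c, g}  B4 = {b, c, e, f}  B5 = {b, c, d, g}
Tree: B1–B2, B1–B3, B1–B4, B1–B5
The largest bag has 4 vertices, giving width 3; this decomposition certifies tw(G) ≤ 3. On the other hand G contains the 4-clique {b, e, g, h}. A clique must lie in a single bag of any decomposition, so no decomposition can have width below 3. Hence tw(G) = 3 exactly.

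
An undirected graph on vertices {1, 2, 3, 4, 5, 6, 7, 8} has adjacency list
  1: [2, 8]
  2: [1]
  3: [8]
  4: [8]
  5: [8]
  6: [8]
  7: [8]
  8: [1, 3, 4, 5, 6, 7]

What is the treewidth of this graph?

A width-1 tree decomposition is:
Bags: B1 = {7, 8}  B2 = {5, 8}  B3 = {3, 8}  B4 = {4, 8}  B5 = {6, 8}  B6 = {1, 8}  B7 = {1, 2}
Tree: B1–B2, B1–B3, B1–B4, B3–B5, B1–B6, B6–B7
Every bag has size at most 2, so the width is 2 − 1 = 1 and tw(G) ≤ 1. Any graph with an edge has treewidth ≥ 1, and G has the edge 8–7. Hence tw(G) = 1 exactly.

1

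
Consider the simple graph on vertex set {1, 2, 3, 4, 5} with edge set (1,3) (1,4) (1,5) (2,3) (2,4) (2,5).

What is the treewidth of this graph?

A width-2 tree decomposition is:
Bags: B1 = {1, 2, 5}  B2 = {1, 2, 3}  B3 = {1, 2, 4}
Tree: B1–B2, B2–B3
The largest bag has 3 vertices, giving width 2; this decomposition certifies tw(G) ≤ 2. For the lower bound, G contains the cycle 2–5–1–3–2, so G is not a forest; only forests have treewidth ≤ 1, hence tw(G) ≥ 2. Therefore the treewidth is 2.

2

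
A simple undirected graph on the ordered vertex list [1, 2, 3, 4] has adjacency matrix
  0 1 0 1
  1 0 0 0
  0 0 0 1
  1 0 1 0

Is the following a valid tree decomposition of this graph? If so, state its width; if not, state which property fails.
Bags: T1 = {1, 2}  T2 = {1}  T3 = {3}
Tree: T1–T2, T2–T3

A tree decomposition must satisfy three properties: every vertex lies in some bag; for every edge, both endpoints lie together in some bag; and for every vertex, the bags containing it form a connected subtree. Here vertex 4 appears in no bag, so the decomposition is invalid.

No — vertex 4 appears in no bag.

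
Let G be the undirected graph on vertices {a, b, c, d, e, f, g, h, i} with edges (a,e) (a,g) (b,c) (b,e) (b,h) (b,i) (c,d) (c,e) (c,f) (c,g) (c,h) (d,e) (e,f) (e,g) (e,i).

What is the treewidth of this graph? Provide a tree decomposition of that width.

Every bag has size at most 3, so the width is 3 − 1 = 2 and tw(G) ≤ 2. For the lower bound, the 3 vertices {c, d, e} are pairwise adjacent, and any tree decomposition puts a clique entirely inside one bag — forcing width ≥ 2. Therefore the treewidth is 2.

Treewidth 2.
One such decomposition:
Bags: B1 = {a, e, g}  B2 = {c, e, g}  B3 = {b, c, e}  B4 = {c, d, e}  B5 = {b, c, h}  B6 = {b, e, i}  B7 = {c, e, f}
Tree: B1–B2, B2–B3, B2–B4, B3–B5, B3–B6, B2–B7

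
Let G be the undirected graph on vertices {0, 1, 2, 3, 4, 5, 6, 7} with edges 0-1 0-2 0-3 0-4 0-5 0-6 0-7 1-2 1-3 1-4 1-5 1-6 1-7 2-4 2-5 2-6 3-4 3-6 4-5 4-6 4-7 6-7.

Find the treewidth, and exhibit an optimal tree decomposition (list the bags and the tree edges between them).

Treewidth 4.
One optimal decomposition is:
Bags: B1 = {0, 1, 2, 4, 6}  B2 = {0, 1, 2, 4, 5}  B3 = {0, 1, 3, 4, 6}  B4 = {0, 1, 4, 6, 7}
Tree: B1–B2, B1–B3, B1–B4

Each bag holds 5 vertices, so the decomposition has width 4, which upper-bounds the treewidth. For the lower bound, the 5 vertices {0, 1, 2, 4, 5} are pairwise adjacent, and any tree decomposition puts a clique entirely inside one bag — forcing width ≥ 4. Combining the bounds, tw(G) = 4.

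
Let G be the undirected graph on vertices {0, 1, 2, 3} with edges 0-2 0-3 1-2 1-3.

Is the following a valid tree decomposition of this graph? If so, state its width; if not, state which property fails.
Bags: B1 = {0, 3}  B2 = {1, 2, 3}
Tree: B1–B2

No — edge (2,0) lies in no bag.

A tree decomposition must satisfy three properties: every vertex lies in some bag; for every edge, both endpoints lie together in some bag; and for every vertex, the bags containing it form a connected subtree. Here edge (2,0) lies in no bag, so the decomposition is invalid.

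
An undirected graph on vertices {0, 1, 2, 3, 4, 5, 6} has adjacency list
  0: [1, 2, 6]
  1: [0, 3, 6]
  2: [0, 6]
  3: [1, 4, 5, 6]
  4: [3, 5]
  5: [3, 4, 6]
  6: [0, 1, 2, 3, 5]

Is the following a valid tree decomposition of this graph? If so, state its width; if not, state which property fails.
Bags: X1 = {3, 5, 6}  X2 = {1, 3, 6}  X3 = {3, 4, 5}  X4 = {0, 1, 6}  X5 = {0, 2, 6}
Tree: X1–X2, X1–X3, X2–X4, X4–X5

Vertex coverage: the bags together contain {0, 1, 2, 3, 4, 5, 6}, the full vertex set. Edge coverage: each edge of G has both endpoints in at least one bag. Running intersection: for every vertex, the bags containing it form a connected subtree. All three properties hold, so this is a valid tree decomposition of width max|bag| − 1 = 2, and hence tw(G) ≤ 2.

Yes; width 2.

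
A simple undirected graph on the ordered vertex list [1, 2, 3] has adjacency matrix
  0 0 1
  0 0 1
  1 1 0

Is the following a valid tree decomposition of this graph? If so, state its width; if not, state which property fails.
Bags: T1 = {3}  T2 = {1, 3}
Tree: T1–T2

A tree decomposition must satisfy three properties: every vertex lies in some bag; for every edge, both endpoints lie together in some bag; and for every vertex, the bags containing it form a connected subtree. Here vertex 2 appears in no bag, so the decomposition is invalid.

No — vertex 2 appears in no bag.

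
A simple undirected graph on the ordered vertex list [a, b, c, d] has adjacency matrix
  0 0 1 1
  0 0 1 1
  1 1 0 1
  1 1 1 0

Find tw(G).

2

A width-2 tree decomposition is:
Bags: B1 = {a, c, d}  B2 = {b, c, d}
Tree: B1–B2
Each bag holds 3 vertices, so the decomposition has width 2, which upper-bounds the treewidth. On the other hand G contains the 3-clique {a, c, d}. A clique must lie in a single bag of any decomposition, so no decomposition can have width below 2. Therefore the treewidth is 2.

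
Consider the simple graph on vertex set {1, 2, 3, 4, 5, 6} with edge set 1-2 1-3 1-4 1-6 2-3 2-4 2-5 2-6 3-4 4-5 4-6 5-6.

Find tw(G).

3

A width-3 tree decomposition is:
Bags: B1 = {1, 2, 4, 6}  B2 = {1, 2, 3, 4}  B3 = {2, 4, 5, 6}
Tree: B1–B2, B1–B3
The largest bag has 4 vertices, giving width 3; this decomposition certifies tw(G) ≤ 3. On the other hand G contains the 4-clique {1, 2, 3, 4}. A clique must lie in a single bag of any decomposition, so no decomposition can have width below 3. The upper and lower bounds meet at 3, so that is the treewidth.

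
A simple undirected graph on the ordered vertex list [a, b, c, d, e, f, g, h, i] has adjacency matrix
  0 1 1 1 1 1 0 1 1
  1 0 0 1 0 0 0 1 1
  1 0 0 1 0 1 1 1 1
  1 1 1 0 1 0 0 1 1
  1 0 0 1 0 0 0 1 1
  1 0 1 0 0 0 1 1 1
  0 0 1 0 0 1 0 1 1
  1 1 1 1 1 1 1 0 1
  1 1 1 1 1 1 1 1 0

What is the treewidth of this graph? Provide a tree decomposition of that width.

Treewidth 4.
One optimal decomposition is:
Bags: B1 = {a, c, f, h, i}  B2 = {c, f, g, h, i}  B3 = {a, c, d, h, i}  B4 = {a, d, e, h, i}  B5 = {a, b, d, h, i}
Tree: B1–B2, B1–B3, B3–B4, B4–B5

The largest bag has 5 vertices, giving width 4; this decomposition certifies tw(G) ≤ 4. For the lower bound, the 5 vertices {c, f, g, h, i} are pairwise adjacent, and any tree decomposition puts a clique entirely inside one bag — forcing width ≥ 4. Hence tw(G) = 4 exactly.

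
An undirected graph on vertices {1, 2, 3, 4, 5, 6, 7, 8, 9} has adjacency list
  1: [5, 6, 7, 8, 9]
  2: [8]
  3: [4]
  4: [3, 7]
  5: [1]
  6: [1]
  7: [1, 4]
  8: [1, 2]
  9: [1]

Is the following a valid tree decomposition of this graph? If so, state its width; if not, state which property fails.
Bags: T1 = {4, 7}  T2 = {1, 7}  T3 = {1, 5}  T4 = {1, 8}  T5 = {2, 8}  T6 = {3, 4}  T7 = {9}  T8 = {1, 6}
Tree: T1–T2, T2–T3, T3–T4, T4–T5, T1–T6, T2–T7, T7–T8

No — edge (1,9) lies in no bag.

A tree decomposition must satisfy three properties: every vertex lies in some bag; for every edge, both endpoints lie together in some bag; and for every vertex, the bags containing it form a connected subtree. Here edge (1,9) lies in no bag, so the decomposition is invalid.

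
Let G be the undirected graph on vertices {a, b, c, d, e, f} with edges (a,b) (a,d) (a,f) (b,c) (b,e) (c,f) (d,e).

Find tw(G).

A width-2 tree decomposition is:
Bags: B1 = {b, d, e}  B2 = {a, b, d}  B3 = {a, b, c}  B4 = {a, c, f}
Tree: B1–B2, B2–B3, B3–B4
Every bag has size at most 3, so the width is 3 − 1 = 2 and tw(G) ≤ 2. Since e–d–a–b–e is a cycle in G, G is not acyclic. Forests are exactly the graphs of treewidth ≤ 1, so tw(G) ≥ 2. Hence tw(G) = 2 exactly.

2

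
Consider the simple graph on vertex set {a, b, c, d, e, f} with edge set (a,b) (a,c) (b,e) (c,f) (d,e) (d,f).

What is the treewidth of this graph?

2

A width-2 tree decomposition is:
Bags: B1 = {a, b, c}  B2 = {b, c, f}  B3 = {b, d, f}  B4 = {b, d, e}
Tree: B1–B2, B2–B3, B3–B4
Every bag has size at most 3, so the width is 3 − 1 = 2 and tw(G) ≤ 2. Since b–a–c–f–d–e–b is a cycle in G, G is not acyclic. Forests are exactly the graphs of treewidth ≤ 1, so tw(G) ≥ 2. The upper and lower bounds meet at 2, so that is the treewidth.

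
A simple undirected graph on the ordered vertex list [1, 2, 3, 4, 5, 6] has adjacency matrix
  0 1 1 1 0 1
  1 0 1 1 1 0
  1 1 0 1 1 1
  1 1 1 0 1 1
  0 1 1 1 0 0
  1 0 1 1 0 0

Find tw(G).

A width-3 tree decomposition is:
Bags: B1 = {2, 3, 4, 5}  B2 = {1, 2, 3, 4}  B3 = {1, 3, 4, 6}
Tree: B1–B2, B2–B3
Every bag has size at most 4, so the width is 4 − 1 = 3 and tw(G) ≤ 3. Conversely, {1, 2, 3, 4} is a clique of size 4, and the vertices of any clique must share a bag in every tree decomposition; so some bag has ≥ 4 vertices and tw(G) ≥ 3. Hence tw(G) = 3 exactly.

3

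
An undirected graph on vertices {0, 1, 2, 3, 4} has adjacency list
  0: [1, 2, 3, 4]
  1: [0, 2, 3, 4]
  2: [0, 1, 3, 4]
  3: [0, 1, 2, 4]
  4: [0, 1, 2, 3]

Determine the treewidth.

A width-4 tree decomposition is:
Bags: B1 = {0, 1, 2, 3, 4}
Tree: (single bag)
A single bag containing all 5 vertices is trivially a valid decomposition of width 4. For the lower bound, the 5 vertices {0, 1, 2, 3, 4} are pairwise adjacent, and any tree decomposition puts a clique entirely inside one bag — forcing width ≥ 4. Combining the bounds, tw(G) = 4.

4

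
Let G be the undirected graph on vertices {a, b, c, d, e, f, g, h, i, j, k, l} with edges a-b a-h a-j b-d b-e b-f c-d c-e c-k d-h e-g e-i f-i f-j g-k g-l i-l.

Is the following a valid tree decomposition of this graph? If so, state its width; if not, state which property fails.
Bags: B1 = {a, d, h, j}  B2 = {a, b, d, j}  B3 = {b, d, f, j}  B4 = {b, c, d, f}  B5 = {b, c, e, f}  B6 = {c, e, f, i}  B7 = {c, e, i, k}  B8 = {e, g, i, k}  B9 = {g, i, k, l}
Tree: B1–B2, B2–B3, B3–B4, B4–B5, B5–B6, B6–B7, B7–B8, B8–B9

Yes; width 3.

Vertex coverage: the bags together contain {a, b, c, d, e, f, g, h, i, j, k, l}, the full vertex set. Edge coverage: each edge of G has both endpoints in at least one bag. Running intersection: for every vertex, the bags containing it form a connected subtree. All three properties hold, so this is a valid tree decomposition of width max|bag| − 1 = 3, and hence tw(G) ≤ 3.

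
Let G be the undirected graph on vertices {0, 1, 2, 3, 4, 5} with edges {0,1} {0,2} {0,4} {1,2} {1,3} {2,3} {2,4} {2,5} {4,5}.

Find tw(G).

A width-2 tree decomposition is:
Bags: B1 = {0, 2, 4}  B2 = {0, 1, 2}  B3 = {2, 4, 5}  B4 = {1, 2, 3}
Tree: B1–B2, B1–B3, B2–B4
The largest bag has 3 vertices, giving width 2; this decomposition certifies tw(G) ≤ 2. For the lower bound, the 3 vertices {0, 1, 2} are pairwise adjacent, and any tree decomposition puts a clique entirely inside one bag — forcing width ≥ 2. Combining the bounds, tw(G) = 2.

2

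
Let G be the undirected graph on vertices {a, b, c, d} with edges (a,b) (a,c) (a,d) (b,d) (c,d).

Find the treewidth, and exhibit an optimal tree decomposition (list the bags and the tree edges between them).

Every bag has size at most 3, so the width is 3 − 1 = 2 and tw(G) ≤ 2. For the lower bound, the 3 vertices {a, c, d} are pairwise adjacent, and any tree decomposition puts a clique entirely inside one bag — forcing width ≥ 2. The upper and lower bounds meet at 2, so that is the treewidth.

Treewidth 2.
One optimal decomposition is:
Bags: B1 = {a, b, d}  B2 = {a, c, d}
Tree: B1–B2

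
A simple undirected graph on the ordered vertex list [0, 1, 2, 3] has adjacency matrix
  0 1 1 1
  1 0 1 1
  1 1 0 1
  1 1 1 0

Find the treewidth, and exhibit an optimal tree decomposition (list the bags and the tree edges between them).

With just one bag of size 4, the width is 4 − 1 = 3, so tw(G) ≤ 3. On the other hand G contains the 4-clique {0, 1, 2, 3}. A clique must lie in a single bag of any decomposition, so no decomposition can have width below 3. Combining the bounds, tw(G) = 3.

Treewidth 3.
One such decomposition:
Bags: B1 = {0, 1, 2, 3}
Tree: (single bag)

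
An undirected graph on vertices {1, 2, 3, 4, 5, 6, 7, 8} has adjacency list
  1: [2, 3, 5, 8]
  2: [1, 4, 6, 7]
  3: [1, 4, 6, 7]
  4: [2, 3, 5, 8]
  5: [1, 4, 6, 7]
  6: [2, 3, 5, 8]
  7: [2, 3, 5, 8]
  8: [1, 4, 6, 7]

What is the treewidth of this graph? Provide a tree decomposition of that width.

Each bag holds 5 vertices, so the decomposition has width 4, which upper-bounds the treewidth. For the lower bound: the 5 vertex sets {5,7}, {4,8}, {3,6}, {2}, {1} are disjoint, each induces a connected subgraph, and every pair is joined by at least one edge of G. Contracting each set to a single vertex therefore yields K_{5} as a minor, and since treewidth is minor-monotone, tw(G) ≥ tw(K_{5}) = 4. The upper and lower bounds meet at 4, so that is the treewidth.

Treewidth 4.
One such decomposition:
Bags: B1 = {2, 3, 5, 7, 8}  B2 = {2, 3, 4, 5, 8}  B3 = {2, 3, 5, 6, 8}  B4 = {1, 2, 3, 5, 8}
Tree: B1–B2, B2–B3, B3–B4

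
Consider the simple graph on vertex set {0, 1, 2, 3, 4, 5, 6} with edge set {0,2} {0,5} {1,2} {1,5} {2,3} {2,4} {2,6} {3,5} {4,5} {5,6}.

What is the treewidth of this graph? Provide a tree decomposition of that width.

Each bag holds 3 vertices, so the decomposition has width 2, which upper-bounds the treewidth. The edges 2–0–5–3–2 form a cycle, so G is not a tree and its treewidth is at least 2. Combining the bounds, tw(G) = 2.

Treewidth 2.
One optimal decomposition is:
Bags: B1 = {0, 2, 5}  B2 = {2, 3, 5}  B3 = {2, 4, 5}  B4 = {2, 5, 6}  B5 = {1, 2, 5}
Tree: B1–B2, B2–B3, B3–B4, B4–B5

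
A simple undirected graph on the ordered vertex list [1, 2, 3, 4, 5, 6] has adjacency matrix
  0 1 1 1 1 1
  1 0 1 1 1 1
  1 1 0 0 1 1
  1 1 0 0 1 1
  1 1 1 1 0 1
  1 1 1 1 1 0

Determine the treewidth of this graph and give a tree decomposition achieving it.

The largest bag has 5 vertices, giving width 4; this decomposition certifies tw(G) ≤ 4. On the other hand G contains the 5-clique {1, 2, 3, 5, 6}. A clique must lie in a single bag of any decomposition, so no decomposition can have width below 4. Therefore the treewidth is 4.

Treewidth 4.
Bags: B1 = {1, 2, 4, 5, 6}  B2 = {1, 2, 3, 5, 6}
Tree: B1–B2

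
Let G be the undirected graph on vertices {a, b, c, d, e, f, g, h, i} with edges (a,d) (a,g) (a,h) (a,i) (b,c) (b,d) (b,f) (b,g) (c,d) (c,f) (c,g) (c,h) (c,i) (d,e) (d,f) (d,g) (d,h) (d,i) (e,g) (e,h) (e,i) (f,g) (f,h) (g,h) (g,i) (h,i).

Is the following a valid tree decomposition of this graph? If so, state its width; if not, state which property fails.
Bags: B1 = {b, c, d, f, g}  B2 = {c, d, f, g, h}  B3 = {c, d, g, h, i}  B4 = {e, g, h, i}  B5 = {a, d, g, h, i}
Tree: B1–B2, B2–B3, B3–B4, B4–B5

No — edge (d,e) lies in no bag.

A tree decomposition must satisfy three properties: every vertex lies in some bag; for every edge, both endpoints lie together in some bag; and for every vertex, the bags containing it form a connected subtree. Here edge (d,e) lies in no bag, so the decomposition is invalid.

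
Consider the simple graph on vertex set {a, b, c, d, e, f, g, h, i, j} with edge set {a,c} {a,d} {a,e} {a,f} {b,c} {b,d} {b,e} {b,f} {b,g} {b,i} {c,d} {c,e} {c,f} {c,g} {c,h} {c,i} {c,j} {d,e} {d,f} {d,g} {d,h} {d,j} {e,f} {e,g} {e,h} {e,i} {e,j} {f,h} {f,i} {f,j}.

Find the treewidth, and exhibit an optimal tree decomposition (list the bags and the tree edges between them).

Each bag holds 5 vertices, so the decomposition has width 4, which upper-bounds the treewidth. Conversely, {b, c, d, e, g} is a clique of size 5, and the vertices of any clique must share a bag in every tree decomposition; so some bag has ≥ 5 vertices and tw(G) ≥ 4. Therefore the treewidth is 4.

Treewidth 4.
One optimal decomposition is:
Bags: B1 = {c, d, e, f, j}  B2 = {b, c, d, e, f}  B3 = {b, c, d, e, g}  B4 = {c, d, e, f, h}  B5 = {a, c, d, e, f}  B6 = {b, c, e, f, i}
Tree: B1–B2, B2–B3, B1–B4, B2–B5, B2–B6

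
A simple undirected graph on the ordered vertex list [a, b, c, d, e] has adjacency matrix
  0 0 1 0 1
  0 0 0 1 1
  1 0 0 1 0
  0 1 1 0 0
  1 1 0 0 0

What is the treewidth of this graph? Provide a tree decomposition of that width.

Treewidth 2.
Bags: B1 = {b, c, d}  B2 = {b, c, e}  B3 = {a, c, e}
Tree: B1–B2, B2–B3

The largest bag has 3 vertices, giving width 2; this decomposition certifies tw(G) ≤ 2. The edges c–d–b–e–a–c form a cycle, so G is not a tree and its treewidth is at least 2. Combining the bounds, tw(G) = 2.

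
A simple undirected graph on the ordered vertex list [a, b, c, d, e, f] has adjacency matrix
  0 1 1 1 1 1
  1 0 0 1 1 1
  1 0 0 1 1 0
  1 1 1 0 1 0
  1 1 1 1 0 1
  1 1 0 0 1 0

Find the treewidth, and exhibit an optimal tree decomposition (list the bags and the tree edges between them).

Treewidth 3.
One such decomposition:
Bags: B1 = {a, b, e, f}  B2 = {a, b, d, e}  B3 = {a, c, d, e}
Tree: B1–B2, B2–B3

Every bag has size at most 4, so the width is 4 − 1 = 3 and tw(G) ≤ 3. Conversely, {a, c, d, e} is a clique of size 4, and the vertices of any clique must share a bag in every tree decomposition; so some bag has ≥ 4 vertices and tw(G) ≥ 3. The upper and lower bounds meet at 3, so that is the treewidth.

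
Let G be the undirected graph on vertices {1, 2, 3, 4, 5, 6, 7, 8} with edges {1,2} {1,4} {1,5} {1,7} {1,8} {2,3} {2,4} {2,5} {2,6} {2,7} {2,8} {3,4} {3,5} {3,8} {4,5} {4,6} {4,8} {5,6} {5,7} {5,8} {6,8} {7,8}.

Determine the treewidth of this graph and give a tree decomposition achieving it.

The largest bag has 5 vertices, giving width 4; this decomposition certifies tw(G) ≤ 4. On the other hand G contains the 5-clique {1, 2, 4, 5, 8}. A clique must lie in a single bag of any decomposition, so no decomposition can have width below 4. Hence tw(G) = 4 exactly.

Treewidth 4.
Bags: B1 = {2, 3, 4, 5, 8}  B2 = {2, 4, 5, 6, 8}  B3 = {1, 2, 4, 5, 8}  B4 = {1, 2, 5, 7, 8}
Tree: B1–B2, B1–B3, B3–B4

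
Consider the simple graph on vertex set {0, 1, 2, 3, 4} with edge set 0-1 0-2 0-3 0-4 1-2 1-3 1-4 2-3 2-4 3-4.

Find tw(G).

4

A width-4 tree decomposition is:
Bags: B1 = {0, 1, 2, 3, 4}
Tree: (single bag)
With just one bag of size 5, the width is 5 − 1 = 4, so tw(G) ≤ 4. On the other hand G contains the 5-clique {0, 1, 2, 3, 4}. A clique must lie in a single bag of any decomposition, so no decomposition can have width below 4. Hence tw(G) = 4 exactly.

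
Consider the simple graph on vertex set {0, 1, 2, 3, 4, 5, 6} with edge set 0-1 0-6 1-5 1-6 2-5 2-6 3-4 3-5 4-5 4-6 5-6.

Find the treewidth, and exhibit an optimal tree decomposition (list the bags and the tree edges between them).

Treewidth 2.
One optimal decomposition is:
Bags: B1 = {1, 5, 6}  B2 = {4, 5, 6}  B3 = {2, 5, 6}  B4 = {0, 1, 6}  B5 = {3, 4, 5}
Tree: B1–B2, B2–B3, B1–B4, B2–B5

Every bag has size at most 3, so the width is 3 − 1 = 2 and tw(G) ≤ 2. Conversely, {0, 1, 6} is a clique of size 3, and the vertices of any clique must share a bag in every tree decomposition; so some bag has ≥ 3 vertices and tw(G) ≥ 2. The upper and lower bounds meet at 2, so that is the treewidth.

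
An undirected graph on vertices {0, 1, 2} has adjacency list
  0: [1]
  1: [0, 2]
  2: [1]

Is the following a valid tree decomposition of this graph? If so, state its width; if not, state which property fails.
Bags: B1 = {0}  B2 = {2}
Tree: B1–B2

A tree decomposition must satisfy three properties: every vertex lies in some bag; for every edge, both endpoints lie together in some bag; and for every vertex, the bags containing it form a connected subtree. Here vertex 1 appears in no bag, so the decomposition is invalid.

No — vertex 1 appears in no bag.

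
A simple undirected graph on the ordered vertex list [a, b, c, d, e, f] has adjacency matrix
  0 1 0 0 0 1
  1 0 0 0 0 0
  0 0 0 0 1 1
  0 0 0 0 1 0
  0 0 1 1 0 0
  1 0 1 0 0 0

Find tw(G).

1

A width-1 tree decomposition is:
Bags: B1 = {a, b}  B2 = {a, f}  B3 = {c, f}  B4 = {c, e}  B5 = {d, e}
Tree: B1–B2, B2–B3, B3–B4, B4–B5
Every bag has size at most 2, so the width is 2 − 1 = 1 and tw(G) ≤ 1. Since G has at least one edge (e.g. b–a), it is not an edgeless graph, so tw(G) ≥ 1. Combining the bounds, tw(G) = 1.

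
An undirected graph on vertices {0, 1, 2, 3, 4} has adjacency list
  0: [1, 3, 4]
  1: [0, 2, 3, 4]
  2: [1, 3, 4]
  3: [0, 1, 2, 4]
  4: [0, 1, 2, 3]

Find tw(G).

3

A width-3 tree decomposition is:
Bags: B1 = {0, 1, 3, 4}  B2 = {1, 2, 3, 4}
Tree: B1–B2
The largest bag has 4 vertices, giving width 3; this decomposition certifies tw(G) ≤ 3. On the other hand G contains the 4-clique {0, 1, 3, 4}. A clique must lie in a single bag of any decomposition, so no decomposition can have width below 3. The upper and lower bounds meet at 3, so that is the treewidth.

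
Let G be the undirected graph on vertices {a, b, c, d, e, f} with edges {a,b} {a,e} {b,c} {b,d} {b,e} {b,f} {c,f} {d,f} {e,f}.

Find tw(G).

A width-2 tree decomposition is:
Bags: B1 = {b, d, f}  B2 = {b, c, f}  B3 = {b, e, f}  B4 = {a, b, e}
Tree: B1–B2, B2–B3, B3–B4
Every bag has size at most 3, so the width is 3 − 1 = 2 and tw(G) ≤ 2. For the lower bound, the 3 vertices {a, b, e} are pairwise adjacent, and any tree decomposition puts a clique entirely inside one bag — forcing width ≥ 2. Hence tw(G) = 2 exactly.

2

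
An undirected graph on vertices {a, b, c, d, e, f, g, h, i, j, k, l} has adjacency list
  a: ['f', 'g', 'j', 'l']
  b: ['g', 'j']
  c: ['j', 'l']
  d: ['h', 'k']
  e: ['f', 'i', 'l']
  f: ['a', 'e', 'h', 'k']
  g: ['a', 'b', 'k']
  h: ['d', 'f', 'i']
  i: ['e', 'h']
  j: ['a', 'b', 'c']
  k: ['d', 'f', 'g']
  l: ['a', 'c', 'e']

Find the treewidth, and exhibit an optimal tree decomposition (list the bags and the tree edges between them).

Treewidth 3.
Bags: B1 = {b, c, j, l}  B2 = {a, b, j, l}  B3 = {a, b, g, l}  B4 = {a, e, g, l}  B5 = {a, e, f, g}  B6 = {e, f, g, k}  B7 = {e, f, i, k}  B8 = {f, h, i, k}  B9 = {d, h, i, k}
Tree: B1–B2, B2–B3, B3–B4, B4–B5, B5–B6, B6–B7, B7–B8, B8–B9

Each bag holds 4 vertices, so the decomposition has width 3, which upper-bounds the treewidth. For the lower bound: the 4 vertex sets {b,c,j}, {l}, {a}, {e,f,g,k} are disjoint, each induces a connected subgraph, and every pair is joined by at least one edge of G. Contracting each set to a single vertex therefore yields K_{4} as a minor, and since treewidth is minor-monotone, tw(G) ≥ tw(K_{4}) = 3. Therefore the treewidth is 3.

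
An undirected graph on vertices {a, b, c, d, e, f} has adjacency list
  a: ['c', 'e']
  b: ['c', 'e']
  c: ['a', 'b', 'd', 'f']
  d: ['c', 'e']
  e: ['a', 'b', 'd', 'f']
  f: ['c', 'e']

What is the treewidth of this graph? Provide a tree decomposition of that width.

The largest bag has 3 vertices, giving width 2; this decomposition certifies tw(G) ≤ 2. Since a–e–b–c–a is a cycle in G, G is not acyclic. Forests are exactly the graphs of treewidth ≤ 1, so tw(G) ≥ 2. The upper and lower bounds meet at 2, so that is the treewidth.

Treewidth 2.
One such decomposition:
Bags: B1 = {a, c, e}  B2 = {b, c, e}  B3 = {c, d, e}  B4 = {c, e, f}
Tree: B1–B2, B2–B3, B3–B4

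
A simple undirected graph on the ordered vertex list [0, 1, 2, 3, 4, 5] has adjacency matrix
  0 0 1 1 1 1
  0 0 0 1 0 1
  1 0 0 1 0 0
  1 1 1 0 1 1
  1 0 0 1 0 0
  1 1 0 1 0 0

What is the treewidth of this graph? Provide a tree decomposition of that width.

Each bag holds 3 vertices, so the decomposition has width 2, which upper-bounds the treewidth. For the lower bound, the 3 vertices {0, 2, 3} are pairwise adjacent, and any tree decomposition puts a clique entirely inside one bag — forcing width ≥ 2. The upper and lower bounds meet at 2, so that is the treewidth.

Treewidth 2.
Bags: B1 = {0, 3, 4}  B2 = {0, 2, 3}  B3 = {0, 3, 5}  B4 = {1, 3, 5}
Tree: B1–B2, B2–B3, B3–B4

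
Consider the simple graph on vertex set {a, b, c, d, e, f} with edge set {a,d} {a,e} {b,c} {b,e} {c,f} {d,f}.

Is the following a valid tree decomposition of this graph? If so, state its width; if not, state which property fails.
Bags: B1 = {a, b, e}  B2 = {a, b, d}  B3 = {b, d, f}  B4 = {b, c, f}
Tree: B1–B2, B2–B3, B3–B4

Yes; width 2.

Vertex coverage: the bags together contain {a, b, c, d, e, f}, the full vertex set. Edge coverage: each edge of G has both endpoints in at least one bag. Running intersection: for every vertex, the bags containing it form a connected subtree. All three properties hold, so this is a valid tree decomposition of width max|bag| − 1 = 2, and hence tw(G) ≤ 2.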